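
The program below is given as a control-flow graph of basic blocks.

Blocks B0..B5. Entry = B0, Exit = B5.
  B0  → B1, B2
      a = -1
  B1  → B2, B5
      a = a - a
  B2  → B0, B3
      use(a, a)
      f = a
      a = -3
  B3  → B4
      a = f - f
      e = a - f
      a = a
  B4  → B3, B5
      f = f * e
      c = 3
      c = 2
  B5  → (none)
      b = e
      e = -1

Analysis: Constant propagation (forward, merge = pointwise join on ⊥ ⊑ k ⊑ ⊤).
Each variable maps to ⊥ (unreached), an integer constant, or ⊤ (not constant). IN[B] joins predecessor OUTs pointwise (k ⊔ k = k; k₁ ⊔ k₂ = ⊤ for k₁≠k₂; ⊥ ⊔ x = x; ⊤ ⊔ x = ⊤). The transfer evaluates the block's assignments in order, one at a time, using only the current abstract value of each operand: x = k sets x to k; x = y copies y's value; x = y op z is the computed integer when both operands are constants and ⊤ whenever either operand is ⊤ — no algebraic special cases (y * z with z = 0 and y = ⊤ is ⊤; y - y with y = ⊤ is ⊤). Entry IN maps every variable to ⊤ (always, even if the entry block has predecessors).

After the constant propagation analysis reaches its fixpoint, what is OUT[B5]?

Answer: {a: ⊤, b: ⊤, c: ⊤, d: ⊤, e: -1, f: ⊤}

Working:
Fixpoint table:
  B0: | IN=(all ⊤) | OUT={a:-1; rest ⊤}
  B1: | IN={a:-1; rest ⊤} | OUT={a:0; rest ⊤}
  B2: | IN=(all ⊤) | OUT={a:-3; rest ⊤}
  B3: | IN=(all ⊤) | OUT=(all ⊤)
  B4: | IN=(all ⊤) | OUT={c:2; rest ⊤}
  B5: | IN=(all ⊤) | OUT={e:-1; rest ⊤}

Merge at B5: IN[B5] = OUT[B1] ⊔ OUT[B4] = {a: ⊤, b: ⊤, c: ⊤, d: ⊤, e: ⊤, f: ⊤}
Applying B5's transfer function to that IN value gives OUT[B5] (row B5 above).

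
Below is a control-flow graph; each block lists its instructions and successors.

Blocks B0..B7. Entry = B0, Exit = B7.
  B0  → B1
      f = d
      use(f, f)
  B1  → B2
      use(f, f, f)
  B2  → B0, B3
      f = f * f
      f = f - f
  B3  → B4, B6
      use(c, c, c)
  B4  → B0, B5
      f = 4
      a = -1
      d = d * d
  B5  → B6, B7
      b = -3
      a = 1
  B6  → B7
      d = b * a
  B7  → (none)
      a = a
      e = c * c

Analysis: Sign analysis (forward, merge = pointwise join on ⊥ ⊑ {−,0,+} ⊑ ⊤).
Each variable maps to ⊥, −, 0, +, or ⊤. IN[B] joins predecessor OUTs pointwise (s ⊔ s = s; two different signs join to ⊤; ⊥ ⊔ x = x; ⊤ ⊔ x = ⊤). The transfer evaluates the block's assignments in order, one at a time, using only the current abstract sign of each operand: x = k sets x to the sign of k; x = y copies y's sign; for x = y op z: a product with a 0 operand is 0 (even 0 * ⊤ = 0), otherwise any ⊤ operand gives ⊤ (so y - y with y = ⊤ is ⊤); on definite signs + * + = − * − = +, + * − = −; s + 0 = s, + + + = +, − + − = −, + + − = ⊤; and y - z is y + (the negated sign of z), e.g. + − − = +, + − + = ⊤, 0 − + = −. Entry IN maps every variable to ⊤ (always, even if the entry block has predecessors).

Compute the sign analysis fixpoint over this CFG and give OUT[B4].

Per-block solution:
  B0:   IN=(all ⊤)   OUT=(all ⊤)
  B1:   IN=(all ⊤)   OUT=(all ⊤)
  B2:   IN=(all ⊤)   OUT=(all ⊤)
  B3:   IN=(all ⊤)   OUT=(all ⊤)
  B4:   IN=(all ⊤)   OUT={a:-, f:+; rest ⊤}
  B5:   IN={a:-, f:+; rest ⊤}   OUT={a:+, b:-, f:+; rest ⊤}
  B6:   IN=(all ⊤)   OUT=(all ⊤)
  B7:   IN=(all ⊤)   OUT=(all ⊤)

Merge at B4: IN[B4] = OUT[B3] = {a: ⊤, b: ⊤, c: ⊤, d: ⊤, e: ⊤, f: ⊤}
Applying B4's transfer function to that IN value gives OUT[B4] (row B4 above).

Answer: {a: -, b: ⊤, c: ⊤, d: ⊤, e: ⊤, f: +}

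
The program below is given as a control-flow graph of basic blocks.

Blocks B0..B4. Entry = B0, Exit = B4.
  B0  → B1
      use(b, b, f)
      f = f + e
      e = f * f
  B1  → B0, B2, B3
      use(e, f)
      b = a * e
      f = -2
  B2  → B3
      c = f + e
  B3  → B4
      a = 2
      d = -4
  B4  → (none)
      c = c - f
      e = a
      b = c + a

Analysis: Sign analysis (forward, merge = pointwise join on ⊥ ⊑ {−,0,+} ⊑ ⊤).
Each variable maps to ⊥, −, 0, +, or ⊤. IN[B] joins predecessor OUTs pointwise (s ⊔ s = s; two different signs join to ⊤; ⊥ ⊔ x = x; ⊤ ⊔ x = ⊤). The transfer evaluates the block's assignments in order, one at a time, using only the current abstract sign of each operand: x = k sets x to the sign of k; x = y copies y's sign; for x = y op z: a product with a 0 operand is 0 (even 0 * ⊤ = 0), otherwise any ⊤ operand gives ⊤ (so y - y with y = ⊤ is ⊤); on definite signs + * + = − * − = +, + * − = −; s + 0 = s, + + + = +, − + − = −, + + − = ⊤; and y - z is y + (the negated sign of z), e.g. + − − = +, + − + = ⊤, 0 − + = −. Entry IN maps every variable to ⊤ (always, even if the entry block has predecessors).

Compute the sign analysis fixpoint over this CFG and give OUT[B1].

Answer: {a: ⊤, b: ⊤, c: ⊤, d: ⊤, e: ⊤, f: -}

Working:
Fixpoint table:
  B0:  IN=(all ⊤)  OUT=(all ⊤)
  B1:  IN=(all ⊤)  OUT={f:-; rest ⊤}
  B2:  IN={f:-; rest ⊤}  OUT={f:-; rest ⊤}
  B3:  IN={f:-; rest ⊤}  OUT={a:+, d:-, f:-; rest ⊤}
  B4:  IN={a:+, d:-, f:-; rest ⊤}  OUT={a:+, d:-, e:+, f:-; rest ⊤}

Merge at B1: IN[B1] = OUT[B0] = {a: ⊤, b: ⊤, c: ⊤, d: ⊤, e: ⊤, f: ⊤}
Applying B1's transfer function to that IN value gives OUT[B1] (row B1 above).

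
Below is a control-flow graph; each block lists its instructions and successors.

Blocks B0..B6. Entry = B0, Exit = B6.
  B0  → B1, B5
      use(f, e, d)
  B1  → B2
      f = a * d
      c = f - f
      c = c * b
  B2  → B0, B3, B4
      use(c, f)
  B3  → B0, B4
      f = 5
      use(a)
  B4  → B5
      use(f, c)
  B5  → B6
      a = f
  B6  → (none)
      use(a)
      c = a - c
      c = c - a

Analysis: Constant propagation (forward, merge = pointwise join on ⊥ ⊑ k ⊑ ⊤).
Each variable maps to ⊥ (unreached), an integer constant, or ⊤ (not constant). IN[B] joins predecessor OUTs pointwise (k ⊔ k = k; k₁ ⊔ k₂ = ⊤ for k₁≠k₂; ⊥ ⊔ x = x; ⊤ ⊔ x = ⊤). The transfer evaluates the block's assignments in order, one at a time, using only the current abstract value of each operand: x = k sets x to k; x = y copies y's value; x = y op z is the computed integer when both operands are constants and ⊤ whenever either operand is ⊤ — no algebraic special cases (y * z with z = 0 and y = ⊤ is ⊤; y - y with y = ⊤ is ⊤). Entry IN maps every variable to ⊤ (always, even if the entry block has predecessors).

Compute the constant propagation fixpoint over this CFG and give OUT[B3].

Answer: {a: ⊤, b: ⊤, c: ⊤, d: ⊤, e: ⊤, f: 5}

Trace:
Fixpoint table:
  B0:   IN=(all ⊤)   OUT=(all ⊤)
  B1:   IN=(all ⊤)   OUT=(all ⊤)
  B2:   IN=(all ⊤)   OUT=(all ⊤)
  B3:   IN=(all ⊤)   OUT={f:5; rest ⊤}
  B4:   IN=(all ⊤)   OUT=(all ⊤)
  B5:   IN=(all ⊤)   OUT=(all ⊤)
  B6:   IN=(all ⊤)   OUT=(all ⊤)

Merge at B3: IN[B3] = OUT[B2] = {a: ⊤, b: ⊤, c: ⊤, d: ⊤, e: ⊤, f: ⊤}
Applying B3's transfer function to that IN value gives OUT[B3] (row B3 above).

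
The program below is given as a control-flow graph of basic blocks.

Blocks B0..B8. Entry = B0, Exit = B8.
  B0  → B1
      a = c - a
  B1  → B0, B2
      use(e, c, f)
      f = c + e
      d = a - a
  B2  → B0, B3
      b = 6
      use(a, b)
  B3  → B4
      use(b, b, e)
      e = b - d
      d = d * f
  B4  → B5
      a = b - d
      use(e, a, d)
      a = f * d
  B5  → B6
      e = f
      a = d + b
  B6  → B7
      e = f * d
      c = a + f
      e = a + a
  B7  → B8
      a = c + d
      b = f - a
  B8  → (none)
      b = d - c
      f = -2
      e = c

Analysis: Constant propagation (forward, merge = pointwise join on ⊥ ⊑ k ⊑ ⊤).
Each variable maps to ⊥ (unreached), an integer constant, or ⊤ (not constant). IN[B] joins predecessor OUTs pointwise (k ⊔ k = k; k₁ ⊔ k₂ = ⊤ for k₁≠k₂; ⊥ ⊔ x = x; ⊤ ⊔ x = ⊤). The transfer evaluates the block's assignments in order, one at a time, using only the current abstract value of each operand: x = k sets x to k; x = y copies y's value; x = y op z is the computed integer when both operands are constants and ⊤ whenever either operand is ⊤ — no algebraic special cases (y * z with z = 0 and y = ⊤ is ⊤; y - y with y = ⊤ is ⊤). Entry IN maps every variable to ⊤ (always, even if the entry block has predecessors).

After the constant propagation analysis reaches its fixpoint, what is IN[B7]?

Answer: {a: ⊤, b: 6, c: ⊤, d: ⊤, e: ⊤, f: ⊤}

Trace:
Converged values:
  B0: | IN=(all ⊤) | OUT=(all ⊤)
  B1: | IN=(all ⊤) | OUT=(all ⊤)
  B2: | IN=(all ⊤) | OUT={b:6; rest ⊤}
  B3: | IN={b:6; rest ⊤} | OUT={b:6; rest ⊤}
  B4: | IN={b:6; rest ⊤} | OUT={b:6; rest ⊤}
  B5: | IN={b:6; rest ⊤} | OUT={b:6; rest ⊤}
  B6: | IN={b:6; rest ⊤} | OUT={b:6; rest ⊤}
  B7: | IN={b:6; rest ⊤} | OUT=(all ⊤)
  B8: | IN=(all ⊤) | OUT={f:-2; rest ⊤}

Merge at B7: IN[B7] = OUT[B6] = {a: ⊤, b: 6, c: ⊤, d: ⊤, e: ⊤, f: ⊤}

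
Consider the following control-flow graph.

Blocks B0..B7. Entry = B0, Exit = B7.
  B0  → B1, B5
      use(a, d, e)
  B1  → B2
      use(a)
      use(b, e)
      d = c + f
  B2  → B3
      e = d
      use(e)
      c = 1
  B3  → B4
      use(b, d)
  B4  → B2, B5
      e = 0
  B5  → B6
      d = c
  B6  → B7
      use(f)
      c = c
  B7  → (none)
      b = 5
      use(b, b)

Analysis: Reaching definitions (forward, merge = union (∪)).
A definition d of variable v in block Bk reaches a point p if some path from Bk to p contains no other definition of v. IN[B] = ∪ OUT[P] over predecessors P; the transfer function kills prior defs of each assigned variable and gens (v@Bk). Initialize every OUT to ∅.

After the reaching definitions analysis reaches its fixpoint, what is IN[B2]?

Converged values:
  B0:  IN={}  OUT={}
  B1:  IN={}  OUT={d@B1}
  B2:  IN={c@B2, d@B1, e@B4}  OUT={c@B2, d@B1, e@B2}
  B3:  IN={c@B2, d@B1, e@B2}  OUT={c@B2, d@B1, e@B2}
  B4:  IN={c@B2, d@B1, e@B2}  OUT={c@B2, d@B1, e@B4}
  B5:  IN={c@B2, d@B1, e@B4}  OUT={c@B2, d@B5, e@B4}
  B6:  IN={c@B2, d@B5, e@B4}  OUT={c@B6, d@B5, e@B4}
  B7:  IN={c@B6, d@B5, e@B4}  OUT={b@B7, c@B6, d@B5, e@B4}

Merge at B2: IN[B2] = OUT[B1] ⊔ OUT[B4] = {c@B2, d@B1, e@B4}

Answer: {c@B2, d@B1, e@B4}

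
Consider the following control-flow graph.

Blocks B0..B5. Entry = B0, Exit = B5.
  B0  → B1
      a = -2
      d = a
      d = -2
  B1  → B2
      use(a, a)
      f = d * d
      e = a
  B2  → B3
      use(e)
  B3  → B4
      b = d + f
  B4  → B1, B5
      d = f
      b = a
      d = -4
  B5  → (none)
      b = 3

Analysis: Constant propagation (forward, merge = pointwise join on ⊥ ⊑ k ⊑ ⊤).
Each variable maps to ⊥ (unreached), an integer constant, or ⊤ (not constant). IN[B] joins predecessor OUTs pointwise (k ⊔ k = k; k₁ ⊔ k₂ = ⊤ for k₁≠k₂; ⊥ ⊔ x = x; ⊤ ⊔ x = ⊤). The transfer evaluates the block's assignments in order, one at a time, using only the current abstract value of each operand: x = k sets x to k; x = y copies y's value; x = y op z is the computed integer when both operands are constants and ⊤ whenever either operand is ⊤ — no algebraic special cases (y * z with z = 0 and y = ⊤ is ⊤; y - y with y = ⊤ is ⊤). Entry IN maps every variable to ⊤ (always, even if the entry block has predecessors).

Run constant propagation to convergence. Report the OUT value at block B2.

Answer: {a: -2, b: ⊤, c: ⊤, d: ⊤, e: -2, f: ⊤}

Trace:
Converged values:
  B0:  IN=(all ⊤)  OUT={a:-2, d:-2; rest ⊤}
  B1:  IN={a:-2; rest ⊤}  OUT={a:-2, e:-2; rest ⊤}
  B2:  IN={a:-2, e:-2; rest ⊤}  OUT={a:-2, e:-2; rest ⊤}
  B3:  IN={a:-2, e:-2; rest ⊤}  OUT={a:-2, e:-2; rest ⊤}
  B4:  IN={a:-2, e:-2; rest ⊤}  OUT={a:-2, b:-2, d:-4, e:-2; rest ⊤}
  B5:  IN={a:-2, b:-2, d:-4, e:-2; rest ⊤}  OUT={a:-2, b:3, d:-4, e:-2; rest ⊤}

Merge at B2: IN[B2] = OUT[B1] = {a: -2, b: ⊤, c: ⊤, d: ⊤, e: -2, f: ⊤}
Applying B2's transfer function to that IN value gives OUT[B2] (row B2 above).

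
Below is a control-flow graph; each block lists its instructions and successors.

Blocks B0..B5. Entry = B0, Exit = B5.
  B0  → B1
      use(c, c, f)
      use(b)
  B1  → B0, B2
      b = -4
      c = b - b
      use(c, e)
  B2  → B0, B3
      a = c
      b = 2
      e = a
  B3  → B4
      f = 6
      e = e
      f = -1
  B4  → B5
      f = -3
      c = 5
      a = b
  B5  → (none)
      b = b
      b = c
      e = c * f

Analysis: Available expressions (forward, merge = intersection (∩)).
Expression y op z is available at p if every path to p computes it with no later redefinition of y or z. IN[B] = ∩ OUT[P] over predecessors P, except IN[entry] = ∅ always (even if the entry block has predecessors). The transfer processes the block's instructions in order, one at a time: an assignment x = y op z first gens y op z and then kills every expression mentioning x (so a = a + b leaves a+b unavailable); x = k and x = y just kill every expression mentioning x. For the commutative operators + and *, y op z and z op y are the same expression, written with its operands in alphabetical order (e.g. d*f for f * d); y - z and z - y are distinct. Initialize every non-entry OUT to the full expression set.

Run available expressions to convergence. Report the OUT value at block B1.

Answer: {b-b}

Trace:
Per-block solution:
  B0:  IN={}  OUT={}
  B1:  IN={}  OUT={b-b}
  B2:  IN={b-b}  OUT={}
  B3:  IN={}  OUT={}
  B4:  IN={}  OUT={}
  B5:  IN={}  OUT={c*f}

Merge at B1: IN[B1] = OUT[B0] = {}
Applying B1's transfer function to that IN value gives OUT[B1] (row B1 above).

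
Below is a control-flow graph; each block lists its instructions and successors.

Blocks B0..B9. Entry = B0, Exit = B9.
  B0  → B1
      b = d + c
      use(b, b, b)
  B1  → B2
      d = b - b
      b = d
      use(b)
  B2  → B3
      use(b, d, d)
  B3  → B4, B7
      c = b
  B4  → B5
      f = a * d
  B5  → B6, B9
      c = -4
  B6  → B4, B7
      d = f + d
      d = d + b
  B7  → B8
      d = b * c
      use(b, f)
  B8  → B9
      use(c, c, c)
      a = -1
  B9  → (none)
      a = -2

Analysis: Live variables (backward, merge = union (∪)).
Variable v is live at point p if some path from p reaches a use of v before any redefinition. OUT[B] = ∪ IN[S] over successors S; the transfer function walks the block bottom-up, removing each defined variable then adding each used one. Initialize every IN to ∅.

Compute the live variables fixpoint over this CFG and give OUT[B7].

Fixpoint table:
  B0:   IN={a, c, d, f}   OUT={a, b, f}
  B1:   IN={a, b, f}   OUT={a, b, d, f}
  B2:   IN={a, b, d, f}   OUT={a, b, d, f}
  B3:   IN={a, b, d, f}   OUT={a, b, c, d, f}
  B4:   IN={a, b, d}   OUT={a, b, d, f}
  B5:   IN={a, b, d, f}   OUT={a, b, c, d, f}
  B6:   IN={a, b, c, d, f}   OUT={a, b, c, d, f}
  B7:   IN={b, c, f}   OUT={c}
  B8:   IN={c}   OUT={}
  B9:   IN={}   OUT={}

Merge at B7: OUT[B7] = IN[B8] = {c}

Answer: {c}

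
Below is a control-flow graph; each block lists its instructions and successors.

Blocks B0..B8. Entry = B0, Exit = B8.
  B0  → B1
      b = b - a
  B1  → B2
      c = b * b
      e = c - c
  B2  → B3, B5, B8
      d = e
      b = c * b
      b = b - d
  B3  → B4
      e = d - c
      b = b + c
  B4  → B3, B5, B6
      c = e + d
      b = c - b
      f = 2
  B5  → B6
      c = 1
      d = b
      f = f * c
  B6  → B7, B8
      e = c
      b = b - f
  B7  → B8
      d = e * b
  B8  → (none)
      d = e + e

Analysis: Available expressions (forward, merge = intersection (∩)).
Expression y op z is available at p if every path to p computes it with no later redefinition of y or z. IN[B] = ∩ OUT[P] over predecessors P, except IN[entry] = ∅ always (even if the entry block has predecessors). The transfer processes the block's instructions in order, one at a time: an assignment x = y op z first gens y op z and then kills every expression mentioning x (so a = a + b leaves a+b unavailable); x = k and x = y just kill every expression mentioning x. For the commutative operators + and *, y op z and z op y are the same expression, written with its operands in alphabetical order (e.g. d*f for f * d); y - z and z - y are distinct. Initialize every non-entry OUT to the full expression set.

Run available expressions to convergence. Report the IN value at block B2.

Answer: {b*b, c-c}

Working:
Per-block solution:
  B0:   IN={}   OUT={}
  B1:   IN={}   OUT={b*b, c-c}
  B2:   IN={b*b, c-c}   OUT={c-c}
  B3:   IN={}   OUT={d-c}
  B4:   IN={d-c}   OUT={d+e}
  B5:   IN={}   OUT={}
  B6:   IN={}   OUT={}
  B7:   IN={}   OUT={b*e}
  B8:   IN={}   OUT={e+e}

Merge at B2: IN[B2] = OUT[B1] = {b*b, c-c}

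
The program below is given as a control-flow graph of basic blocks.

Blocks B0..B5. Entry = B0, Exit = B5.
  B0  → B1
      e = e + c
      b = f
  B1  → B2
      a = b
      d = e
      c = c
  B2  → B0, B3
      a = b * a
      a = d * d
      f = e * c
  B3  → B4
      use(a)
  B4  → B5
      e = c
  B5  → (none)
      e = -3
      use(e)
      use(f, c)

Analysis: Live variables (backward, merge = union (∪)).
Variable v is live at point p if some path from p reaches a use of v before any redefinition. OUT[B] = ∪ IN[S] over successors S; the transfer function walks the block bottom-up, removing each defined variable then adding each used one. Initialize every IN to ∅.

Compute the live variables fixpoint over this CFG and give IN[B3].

Answer: {a, c, f}

Derivation:
Per-block solution:
  B0:  IN={c, e, f}  OUT={b, c, e}
  B1:  IN={b, c, e}  OUT={a, b, c, d, e}
  B2:  IN={a, b, c, d, e}  OUT={a, c, e, f}
  B3:  IN={a, c, f}  OUT={c, f}
  B4:  IN={c, f}  OUT={c, f}
  B5:  IN={c, f}  OUT={}

Merge at B3: OUT[B3] = IN[B4] = {c, f}
Applying B3's transfer function to that OUT value gives IN[B3] (row B3 above).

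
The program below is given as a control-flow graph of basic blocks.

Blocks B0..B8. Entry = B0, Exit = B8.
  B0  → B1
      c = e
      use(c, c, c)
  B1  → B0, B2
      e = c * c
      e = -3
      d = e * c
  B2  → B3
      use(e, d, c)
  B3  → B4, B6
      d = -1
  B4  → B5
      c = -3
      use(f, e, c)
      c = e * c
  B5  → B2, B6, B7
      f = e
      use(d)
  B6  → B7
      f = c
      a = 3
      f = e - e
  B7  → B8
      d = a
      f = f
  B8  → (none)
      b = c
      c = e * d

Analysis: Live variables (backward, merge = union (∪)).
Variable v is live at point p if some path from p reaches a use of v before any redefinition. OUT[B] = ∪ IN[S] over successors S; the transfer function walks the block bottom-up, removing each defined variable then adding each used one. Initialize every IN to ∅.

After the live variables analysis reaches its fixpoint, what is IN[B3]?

Answer: {a, c, e, f}

Trace:
Fixpoint table:
  B0:  IN={a, e, f}  OUT={a, c, f}
  B1:  IN={a, c, f}  OUT={a, c, d, e, f}
  B2:  IN={a, c, d, e, f}  OUT={a, c, e, f}
  B3:  IN={a, c, e, f}  OUT={a, c, d, e, f}
  B4:  IN={a, d, e, f}  OUT={a, c, d, e}
  B5:  IN={a, c, d, e}  OUT={a, c, d, e, f}
  B6:  IN={c, e}  OUT={a, c, e, f}
  B7:  IN={a, c, e, f}  OUT={c, d, e}
  B8:  IN={c, d, e}  OUT={}

Merge at B3: OUT[B3] = IN[B4] ⊔ IN[B6] = {a, c, d, e, f}
Applying B3's transfer function to that OUT value gives IN[B3] (row B3 above).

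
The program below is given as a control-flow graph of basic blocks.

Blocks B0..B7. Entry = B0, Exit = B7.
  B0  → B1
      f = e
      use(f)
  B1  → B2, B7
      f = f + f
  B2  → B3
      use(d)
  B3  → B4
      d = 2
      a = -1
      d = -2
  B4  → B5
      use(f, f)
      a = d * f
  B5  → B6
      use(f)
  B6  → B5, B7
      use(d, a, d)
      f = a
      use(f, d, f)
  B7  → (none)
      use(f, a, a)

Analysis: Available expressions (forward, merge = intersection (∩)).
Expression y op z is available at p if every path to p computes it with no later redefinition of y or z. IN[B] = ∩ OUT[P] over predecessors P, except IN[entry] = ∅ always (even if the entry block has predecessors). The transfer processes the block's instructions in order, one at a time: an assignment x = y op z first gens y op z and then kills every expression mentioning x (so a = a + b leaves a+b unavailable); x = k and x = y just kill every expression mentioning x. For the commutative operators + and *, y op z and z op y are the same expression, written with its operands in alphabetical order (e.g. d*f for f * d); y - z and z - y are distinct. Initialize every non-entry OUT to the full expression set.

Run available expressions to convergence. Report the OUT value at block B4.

Answer: {d*f}

Working:
Fixpoint table:
  B0:  IN={}  OUT={}
  B1:  IN={}  OUT={}
  B2:  IN={}  OUT={}
  B3:  IN={}  OUT={}
  B4:  IN={}  OUT={d*f}
  B5:  IN={}  OUT={}
  B6:  IN={}  OUT={}
  B7:  IN={}  OUT={}

Merge at B4: IN[B4] = OUT[B3] = {}
Applying B4's transfer function to that IN value gives OUT[B4] (row B4 above).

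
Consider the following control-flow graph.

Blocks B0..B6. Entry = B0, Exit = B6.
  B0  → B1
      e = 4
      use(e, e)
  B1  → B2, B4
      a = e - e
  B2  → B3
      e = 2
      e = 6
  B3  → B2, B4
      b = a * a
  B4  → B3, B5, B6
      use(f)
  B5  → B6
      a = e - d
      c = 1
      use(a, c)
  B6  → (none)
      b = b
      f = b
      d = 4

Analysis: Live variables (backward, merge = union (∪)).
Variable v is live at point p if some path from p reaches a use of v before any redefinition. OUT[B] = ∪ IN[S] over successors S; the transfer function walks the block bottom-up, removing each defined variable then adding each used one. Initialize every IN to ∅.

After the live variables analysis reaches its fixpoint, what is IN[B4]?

Answer: {a, b, d, e, f}

Derivation:
Per-block solution:
  B0:   IN={b, d, f}   OUT={b, d, e, f}
  B1:   IN={b, d, e, f}   OUT={a, b, d, e, f}
  B2:   IN={a, d, f}   OUT={a, d, e, f}
  B3:   IN={a, d, e, f}   OUT={a, b, d, e, f}
  B4:   IN={a, b, d, e, f}   OUT={a, b, d, e, f}
  B5:   IN={b, d, e}   OUT={b}
  B6:   IN={b}   OUT={}

Merge at B4: OUT[B4] = IN[B3] ⊔ IN[B5] ⊔ IN[B6] = {a, b, d, e, f}
Applying B4's transfer function to that OUT value gives IN[B4] (row B4 above).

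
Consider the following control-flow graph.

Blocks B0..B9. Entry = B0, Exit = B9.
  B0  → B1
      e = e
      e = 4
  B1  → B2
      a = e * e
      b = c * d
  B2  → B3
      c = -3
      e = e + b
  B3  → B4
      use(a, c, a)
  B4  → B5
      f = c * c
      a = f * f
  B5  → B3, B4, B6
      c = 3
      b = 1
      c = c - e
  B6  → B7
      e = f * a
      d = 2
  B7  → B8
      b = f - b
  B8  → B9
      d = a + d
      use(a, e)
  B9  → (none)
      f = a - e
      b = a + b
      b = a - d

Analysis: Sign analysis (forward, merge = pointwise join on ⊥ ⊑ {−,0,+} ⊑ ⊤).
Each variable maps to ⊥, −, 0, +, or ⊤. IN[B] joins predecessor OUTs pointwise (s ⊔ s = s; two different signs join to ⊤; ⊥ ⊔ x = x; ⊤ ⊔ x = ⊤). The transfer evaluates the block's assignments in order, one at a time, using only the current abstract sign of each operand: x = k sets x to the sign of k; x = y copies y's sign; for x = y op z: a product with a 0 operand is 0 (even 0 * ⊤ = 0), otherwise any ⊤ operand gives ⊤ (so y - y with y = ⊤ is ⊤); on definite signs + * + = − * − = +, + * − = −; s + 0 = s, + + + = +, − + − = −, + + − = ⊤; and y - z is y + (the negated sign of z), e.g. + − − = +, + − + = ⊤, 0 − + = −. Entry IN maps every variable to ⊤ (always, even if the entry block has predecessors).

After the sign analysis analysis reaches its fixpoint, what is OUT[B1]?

Answer: {a: +, b: ⊤, c: ⊤, d: ⊤, e: +, f: ⊤}

Derivation:
Fixpoint table:
  B0:   IN=(all ⊤)   OUT={e:+; rest ⊤}
  B1:   IN={e:+; rest ⊤}   OUT={a:+, e:+; rest ⊤}
  B2:   IN={a:+, e:+; rest ⊤}   OUT={a:+, c:-; rest ⊤}
  B3:   IN=(all ⊤)   OUT=(all ⊤)
  B4:   IN=(all ⊤)   OUT=(all ⊤)
  B5:   IN=(all ⊤)   OUT={b:+; rest ⊤}
  B6:   IN={b:+; rest ⊤}   OUT={b:+, d:+; rest ⊤}
  B7:   IN={b:+, d:+; rest ⊤}   OUT={d:+; rest ⊤}
  B8:   IN={d:+; rest ⊤}   OUT=(all ⊤)
  B9:   IN=(all ⊤)   OUT=(all ⊤)

Merge at B1: IN[B1] = OUT[B0] = {a: ⊤, b: ⊤, c: ⊤, d: ⊤, e: +, f: ⊤}
Applying B1's transfer function to that IN value gives OUT[B1] (row B1 above).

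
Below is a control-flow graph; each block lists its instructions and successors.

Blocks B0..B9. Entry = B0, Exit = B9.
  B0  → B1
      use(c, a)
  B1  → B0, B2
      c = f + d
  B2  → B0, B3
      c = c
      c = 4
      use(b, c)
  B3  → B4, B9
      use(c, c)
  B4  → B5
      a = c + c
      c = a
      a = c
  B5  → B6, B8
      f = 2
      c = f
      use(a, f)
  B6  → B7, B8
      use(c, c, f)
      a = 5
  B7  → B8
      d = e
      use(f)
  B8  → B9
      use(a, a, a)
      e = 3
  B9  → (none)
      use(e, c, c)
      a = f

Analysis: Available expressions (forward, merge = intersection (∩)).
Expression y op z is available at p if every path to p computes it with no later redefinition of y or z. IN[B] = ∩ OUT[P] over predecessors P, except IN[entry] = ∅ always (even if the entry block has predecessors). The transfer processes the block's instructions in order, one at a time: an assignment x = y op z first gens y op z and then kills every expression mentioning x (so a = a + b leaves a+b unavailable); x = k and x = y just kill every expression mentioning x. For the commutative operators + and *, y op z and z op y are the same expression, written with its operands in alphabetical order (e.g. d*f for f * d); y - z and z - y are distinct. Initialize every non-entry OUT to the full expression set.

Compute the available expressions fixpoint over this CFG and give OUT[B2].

Answer: {d+f}

Working:
Fixpoint table:
  B0: | IN={} | OUT={}
  B1: | IN={} | OUT={d+f}
  B2: | IN={d+f} | OUT={d+f}
  B3: | IN={d+f} | OUT={d+f}
  B4: | IN={d+f} | OUT={d+f}
  B5: | IN={d+f} | OUT={}
  B6: | IN={} | OUT={}
  B7: | IN={} | OUT={}
  B8: | IN={} | OUT={}
  B9: | IN={} | OUT={}

Merge at B2: IN[B2] = OUT[B1] = {d+f}
Applying B2's transfer function to that IN value gives OUT[B2] (row B2 above).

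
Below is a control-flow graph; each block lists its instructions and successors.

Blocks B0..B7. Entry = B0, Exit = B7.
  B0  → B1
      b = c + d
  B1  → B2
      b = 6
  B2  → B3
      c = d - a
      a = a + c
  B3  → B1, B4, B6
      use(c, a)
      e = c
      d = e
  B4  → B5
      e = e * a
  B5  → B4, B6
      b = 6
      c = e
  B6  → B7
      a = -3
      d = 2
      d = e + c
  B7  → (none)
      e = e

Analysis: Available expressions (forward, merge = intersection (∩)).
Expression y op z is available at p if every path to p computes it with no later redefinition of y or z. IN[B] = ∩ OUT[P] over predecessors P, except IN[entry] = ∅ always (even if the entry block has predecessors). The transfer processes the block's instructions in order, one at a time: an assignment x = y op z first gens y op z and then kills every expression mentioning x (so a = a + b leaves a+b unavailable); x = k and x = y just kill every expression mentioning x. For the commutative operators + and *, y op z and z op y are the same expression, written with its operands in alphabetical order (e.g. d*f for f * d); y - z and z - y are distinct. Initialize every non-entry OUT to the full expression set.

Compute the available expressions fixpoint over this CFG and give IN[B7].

Converged values:
  B0: | IN={} | OUT={c+d}
  B1: | IN={} | OUT={}
  B2: | IN={} | OUT={}
  B3: | IN={} | OUT={}
  B4: | IN={} | OUT={}
  B5: | IN={} | OUT={}
  B6: | IN={} | OUT={c+e}
  B7: | IN={c+e} | OUT={}

Merge at B7: IN[B7] = OUT[B6] = {c+e}

Answer: {c+e}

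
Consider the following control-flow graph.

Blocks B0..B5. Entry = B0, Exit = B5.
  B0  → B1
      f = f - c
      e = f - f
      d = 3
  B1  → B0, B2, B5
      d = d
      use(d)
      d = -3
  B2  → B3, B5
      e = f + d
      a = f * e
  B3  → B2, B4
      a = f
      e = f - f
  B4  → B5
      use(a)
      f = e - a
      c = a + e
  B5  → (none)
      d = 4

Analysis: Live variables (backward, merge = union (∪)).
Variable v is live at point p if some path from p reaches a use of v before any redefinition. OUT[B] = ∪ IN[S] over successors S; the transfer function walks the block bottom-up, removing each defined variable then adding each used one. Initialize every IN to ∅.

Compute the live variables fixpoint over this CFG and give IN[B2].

Answer: {d, f}

Working:
Converged values:
  B0:   IN={c, f}   OUT={c, d, f}
  B1:   IN={c, d, f}   OUT={c, d, f}
  B2:   IN={d, f}   OUT={d, f}
  B3:   IN={d, f}   OUT={a, d, e, f}
  B4:   IN={a, e}   OUT={}
  B5:   IN={}   OUT={}

Merge at B2: OUT[B2] = IN[B3] ⊔ IN[B5] = {d, f}
Applying B2's transfer function to that OUT value gives IN[B2] (row B2 above).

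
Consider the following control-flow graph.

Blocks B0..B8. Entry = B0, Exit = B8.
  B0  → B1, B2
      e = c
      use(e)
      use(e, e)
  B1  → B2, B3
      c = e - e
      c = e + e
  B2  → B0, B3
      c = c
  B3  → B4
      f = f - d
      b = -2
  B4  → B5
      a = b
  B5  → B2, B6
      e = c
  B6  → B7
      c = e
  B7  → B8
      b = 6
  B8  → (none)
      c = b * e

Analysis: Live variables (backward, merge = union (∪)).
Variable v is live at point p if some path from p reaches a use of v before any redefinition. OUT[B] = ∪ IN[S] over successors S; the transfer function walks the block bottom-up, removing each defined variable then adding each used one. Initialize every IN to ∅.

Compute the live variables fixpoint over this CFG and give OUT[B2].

Per-block solution:
  B0:  IN={c, d, f}  OUT={c, d, e, f}
  B1:  IN={d, e, f}  OUT={c, d, f}
  B2:  IN={c, d, f}  OUT={c, d, f}
  B3:  IN={c, d, f}  OUT={b, c, d, f}
  B4:  IN={b, c, d, f}  OUT={c, d, f}
  B5:  IN={c, d, f}  OUT={c, d, e, f}
  B6:  IN={e}  OUT={e}
  B7:  IN={e}  OUT={b, e}
  B8:  IN={b, e}  OUT={}

Merge at B2: OUT[B2] = IN[B0] ⊔ IN[B3] = {c, d, f}

Answer: {c, d, f}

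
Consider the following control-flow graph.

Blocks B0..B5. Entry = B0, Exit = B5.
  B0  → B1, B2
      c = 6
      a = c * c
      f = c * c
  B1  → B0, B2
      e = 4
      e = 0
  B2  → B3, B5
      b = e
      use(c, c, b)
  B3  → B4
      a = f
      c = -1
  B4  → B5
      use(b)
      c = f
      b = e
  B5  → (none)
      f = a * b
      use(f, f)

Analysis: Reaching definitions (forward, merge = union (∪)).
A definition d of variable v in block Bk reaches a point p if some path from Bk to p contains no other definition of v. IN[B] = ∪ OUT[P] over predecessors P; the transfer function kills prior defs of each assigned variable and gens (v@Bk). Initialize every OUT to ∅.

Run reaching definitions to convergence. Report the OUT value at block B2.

Per-block solution:
  B0: | IN={a@B0, c@B0, e@B1, f@B0} | OUT={a@B0, c@B0, e@B1, f@B0}
  B1: | IN={a@B0, c@B0, e@B1, f@B0} | OUT={a@B0, c@B0, e@B1, f@B0}
  B2: | IN={a@B0, c@B0, e@B1, f@B0} | OUT={a@B0, b@B2, c@B0, e@B1, f@B0}
  B3: | IN={a@B0, b@B2, c@B0, e@B1, f@B0} | OUT={a@B3, b@B2, c@B3, e@B1, f@B0}
  B4: | IN={a@B3, b@B2, c@B3, e@B1, f@B0} | OUT={a@B3, b@B4, c@B4, e@B1, f@B0}
  B5: | IN={a@B0, a@B3, b@B2, b@B4, c@B0, c@B4, e@B1, f@B0} | OUT={a@B0, a@B3, b@B2, b@B4, c@B0, c@B4, e@B1, f@B5}

Merge at B2: IN[B2] = OUT[B0] ⊔ OUT[B1] = {a@B0, c@B0, e@B1, f@B0}
Applying B2's transfer function to that IN value gives OUT[B2] (row B2 above).

Answer: {a@B0, b@B2, c@B0, e@B1, f@B0}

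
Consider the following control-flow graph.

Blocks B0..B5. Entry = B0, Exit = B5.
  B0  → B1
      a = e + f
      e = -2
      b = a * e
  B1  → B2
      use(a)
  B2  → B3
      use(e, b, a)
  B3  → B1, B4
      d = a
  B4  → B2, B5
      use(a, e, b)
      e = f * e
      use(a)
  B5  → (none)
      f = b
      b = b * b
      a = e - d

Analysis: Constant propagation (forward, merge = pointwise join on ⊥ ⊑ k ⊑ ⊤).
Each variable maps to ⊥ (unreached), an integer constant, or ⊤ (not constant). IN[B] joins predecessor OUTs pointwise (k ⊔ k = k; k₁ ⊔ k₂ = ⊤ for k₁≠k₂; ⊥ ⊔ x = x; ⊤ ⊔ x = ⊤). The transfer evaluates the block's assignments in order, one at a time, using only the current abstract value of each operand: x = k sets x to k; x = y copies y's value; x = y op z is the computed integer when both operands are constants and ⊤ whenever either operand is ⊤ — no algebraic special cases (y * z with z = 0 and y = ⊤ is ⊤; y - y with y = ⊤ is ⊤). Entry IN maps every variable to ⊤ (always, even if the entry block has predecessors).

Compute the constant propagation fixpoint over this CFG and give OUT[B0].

Answer: {a: ⊤, b: ⊤, c: ⊤, d: ⊤, e: -2, f: ⊤}

Derivation:
Per-block solution:
  B0:   IN=(all ⊤)   OUT={e:-2; rest ⊤}
  B1:   IN=(all ⊤)   OUT=(all ⊤)
  B2:   IN=(all ⊤)   OUT=(all ⊤)
  B3:   IN=(all ⊤)   OUT=(all ⊤)
  B4:   IN=(all ⊤)   OUT=(all ⊤)
  B5:   IN=(all ⊤)   OUT=(all ⊤)

B0 is the boundary node: IN[B0] = {a: ⊤, b: ⊤, c: ⊤, d: ⊤, e: ⊤, f: ⊤}
Applying B0's transfer function to that IN value gives OUT[B0] (row B0 above).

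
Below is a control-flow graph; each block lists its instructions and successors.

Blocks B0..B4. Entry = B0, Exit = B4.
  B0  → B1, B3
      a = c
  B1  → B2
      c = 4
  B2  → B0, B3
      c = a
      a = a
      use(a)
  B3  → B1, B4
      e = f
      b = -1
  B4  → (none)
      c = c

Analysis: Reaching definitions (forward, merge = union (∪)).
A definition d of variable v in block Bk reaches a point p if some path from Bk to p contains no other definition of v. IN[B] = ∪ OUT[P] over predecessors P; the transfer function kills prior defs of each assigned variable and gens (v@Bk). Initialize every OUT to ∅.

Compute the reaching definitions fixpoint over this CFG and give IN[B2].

Converged values:
  B0:  IN={a@B2, b@B3, c@B2, e@B3}  OUT={a@B0, b@B3, c@B2, e@B3}
  B1:  IN={a@B0, a@B2, b@B3, c@B2, e@B3}  OUT={a@B0, a@B2, b@B3, c@B1, e@B3}
  B2:  IN={a@B0, a@B2, b@B3, c@B1, e@B3}  OUT={a@B2, b@B3, c@B2, e@B3}
  B3:  IN={a@B0, a@B2, b@B3, c@B2, e@B3}  OUT={a@B0, a@B2, b@B3, c@B2, e@B3}
  B4:  IN={a@B0, a@B2, b@B3, c@B2, e@B3}  OUT={a@B0, a@B2, b@B3, c@B4, e@B3}

Merge at B2: IN[B2] = OUT[B1] = {a@B0, a@B2, b@B3, c@B1, e@B3}

Answer: {a@B0, a@B2, b@B3, c@B1, e@B3}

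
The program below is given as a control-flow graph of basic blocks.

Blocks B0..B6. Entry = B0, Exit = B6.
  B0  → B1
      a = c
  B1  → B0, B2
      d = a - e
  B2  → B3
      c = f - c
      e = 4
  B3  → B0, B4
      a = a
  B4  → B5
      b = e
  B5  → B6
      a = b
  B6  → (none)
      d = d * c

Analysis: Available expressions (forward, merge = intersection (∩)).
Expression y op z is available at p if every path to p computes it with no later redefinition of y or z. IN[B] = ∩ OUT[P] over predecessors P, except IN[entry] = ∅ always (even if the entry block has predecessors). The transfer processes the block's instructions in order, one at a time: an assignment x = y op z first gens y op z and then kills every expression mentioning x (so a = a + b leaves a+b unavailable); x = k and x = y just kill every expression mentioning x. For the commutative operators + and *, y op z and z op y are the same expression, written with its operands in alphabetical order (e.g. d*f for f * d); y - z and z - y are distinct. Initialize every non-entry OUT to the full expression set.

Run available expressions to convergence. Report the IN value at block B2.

Answer: {a-e}

Trace:
Fixpoint table:
  B0:   IN={}   OUT={}
  B1:   IN={}   OUT={a-e}
  B2:   IN={a-e}   OUT={}
  B3:   IN={}   OUT={}
  B4:   IN={}   OUT={}
  B5:   IN={}   OUT={}
  B6:   IN={}   OUT={}

Merge at B2: IN[B2] = OUT[B1] = {a-e}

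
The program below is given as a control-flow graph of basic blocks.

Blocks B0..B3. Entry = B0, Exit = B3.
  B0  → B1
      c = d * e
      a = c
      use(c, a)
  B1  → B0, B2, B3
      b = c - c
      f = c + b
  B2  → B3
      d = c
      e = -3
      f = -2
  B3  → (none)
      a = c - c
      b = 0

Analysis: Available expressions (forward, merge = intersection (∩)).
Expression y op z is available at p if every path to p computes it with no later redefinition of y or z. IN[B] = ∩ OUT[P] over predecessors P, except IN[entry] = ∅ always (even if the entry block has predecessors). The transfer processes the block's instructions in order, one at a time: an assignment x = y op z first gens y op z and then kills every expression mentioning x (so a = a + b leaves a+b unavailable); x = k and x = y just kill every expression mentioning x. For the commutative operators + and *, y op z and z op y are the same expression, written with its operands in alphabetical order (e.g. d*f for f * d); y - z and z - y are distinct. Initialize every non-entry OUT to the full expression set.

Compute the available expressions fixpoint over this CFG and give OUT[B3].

Fixpoint table:
  B0:   IN={}   OUT={d*e}
  B1:   IN={d*e}   OUT={b+c, c-c, d*e}
  B2:   IN={b+c, c-c, d*e}   OUT={b+c, c-c}
  B3:   IN={b+c, c-c}   OUT={c-c}

Merge at B3: IN[B3] = OUT[B1] ∩ OUT[B2] = {b+c, c-c}
Applying B3's transfer function to that IN value gives OUT[B3] (row B3 above).

Answer: {c-c}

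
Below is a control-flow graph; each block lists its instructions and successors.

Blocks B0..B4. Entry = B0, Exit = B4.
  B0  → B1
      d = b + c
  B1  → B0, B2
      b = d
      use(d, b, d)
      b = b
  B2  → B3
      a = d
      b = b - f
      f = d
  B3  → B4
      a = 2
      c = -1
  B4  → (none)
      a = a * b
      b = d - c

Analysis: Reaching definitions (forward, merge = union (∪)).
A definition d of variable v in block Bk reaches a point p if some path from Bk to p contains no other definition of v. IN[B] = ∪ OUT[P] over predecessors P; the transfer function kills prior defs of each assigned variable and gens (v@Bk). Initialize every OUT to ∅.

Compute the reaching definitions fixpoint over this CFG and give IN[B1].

Converged values:
  B0:   IN={b@B1, d@B0}   OUT={b@B1, d@B0}
  B1:   IN={b@B1, d@B0}   OUT={b@B1, d@B0}
  B2:   IN={b@B1, d@B0}   OUT={a@B2, b@B2, d@B0, f@B2}
  B3:   IN={a@B2, b@B2, d@B0, f@B2}   OUT={a@B3, b@B2, c@B3, d@B0, f@B2}
  B4:   IN={a@B3, b@B2, c@B3, d@B0, f@B2}   OUT={a@B4, b@B4, c@B3, d@B0, f@B2}

Merge at B1: IN[B1] = OUT[B0] = {b@B1, d@B0}

Answer: {b@B1, d@B0}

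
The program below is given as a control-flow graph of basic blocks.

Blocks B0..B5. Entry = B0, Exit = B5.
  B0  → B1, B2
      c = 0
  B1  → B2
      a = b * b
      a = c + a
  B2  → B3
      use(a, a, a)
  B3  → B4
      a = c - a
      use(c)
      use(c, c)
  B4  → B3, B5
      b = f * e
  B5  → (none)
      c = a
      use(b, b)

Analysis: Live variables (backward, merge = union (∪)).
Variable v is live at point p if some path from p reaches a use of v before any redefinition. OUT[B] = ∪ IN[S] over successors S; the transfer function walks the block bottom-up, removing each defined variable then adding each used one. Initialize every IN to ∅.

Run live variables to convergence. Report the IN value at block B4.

Answer: {a, c, e, f}

Derivation:
Per-block solution:
  B0:   IN={a, b, e, f}   OUT={a, b, c, e, f}
  B1:   IN={b, c, e, f}   OUT={a, c, e, f}
  B2:   IN={a, c, e, f}   OUT={a, c, e, f}
  B3:   IN={a, c, e, f}   OUT={a, c, e, f}
  B4:   IN={a, c, e, f}   OUT={a, b, c, e, f}
  B5:   IN={a, b}   OUT={}

Merge at B4: OUT[B4] = IN[B3] ⊔ IN[B5] = {a, b, c, e, f}
Applying B4's transfer function to that OUT value gives IN[B4] (row B4 above).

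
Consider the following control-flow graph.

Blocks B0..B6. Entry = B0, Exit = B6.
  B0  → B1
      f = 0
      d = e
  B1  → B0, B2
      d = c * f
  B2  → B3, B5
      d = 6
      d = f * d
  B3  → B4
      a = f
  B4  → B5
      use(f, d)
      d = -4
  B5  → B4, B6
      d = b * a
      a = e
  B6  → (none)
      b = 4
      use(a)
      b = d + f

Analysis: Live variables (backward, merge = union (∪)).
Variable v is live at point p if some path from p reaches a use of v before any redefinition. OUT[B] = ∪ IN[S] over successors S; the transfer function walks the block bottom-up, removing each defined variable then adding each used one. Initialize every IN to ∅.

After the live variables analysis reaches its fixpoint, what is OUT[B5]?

Converged values:
  B0:  IN={a, b, c, e}  OUT={a, b, c, e, f}
  B1:  IN={a, b, c, e, f}  OUT={a, b, c, e, f}
  B2:  IN={a, b, e, f}  OUT={a, b, d, e, f}
  B3:  IN={b, d, e, f}  OUT={a, b, d, e, f}
  B4:  IN={a, b, d, e, f}  OUT={a, b, e, f}
  B5:  IN={a, b, e, f}  OUT={a, b, d, e, f}
  B6:  IN={a, d, f}  OUT={}

Merge at B5: OUT[B5] = IN[B4] ⊔ IN[B6] = {a, b, d, e, f}

Answer: {a, b, d, e, f}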